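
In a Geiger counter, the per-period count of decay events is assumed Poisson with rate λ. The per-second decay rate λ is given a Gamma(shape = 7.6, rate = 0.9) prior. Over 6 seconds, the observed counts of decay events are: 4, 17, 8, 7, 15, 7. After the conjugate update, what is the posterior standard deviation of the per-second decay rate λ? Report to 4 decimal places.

With a Gamma(shape α, rate β) prior, the Poisson likelihood is conjugate: the posterior is Gamma(α + ΣXᵢ, β + n).
Sum of counts S = 58 over n = 6 seconds.
Posterior: Gamma(α+S, β+n) = Gamma(7.6+58, 0.9+6) = Gamma(65.6, 6.9).
SD = √α/β = √65.6/6.9 = 1.1738.

1.1738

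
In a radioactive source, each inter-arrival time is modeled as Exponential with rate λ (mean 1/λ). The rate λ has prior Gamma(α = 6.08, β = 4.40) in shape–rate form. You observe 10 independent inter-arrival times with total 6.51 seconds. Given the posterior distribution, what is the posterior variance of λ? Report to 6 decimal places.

0.135094

With a Gamma(shape α, rate β) prior on the exponential rate λ, the posterior after n observations with total T = Σxᵢ is Gamma(α+n, β+T).
Posterior: Gamma(6.08+10, 4.40+6.51) = Gamma(16.08, 10.91).
Var = α/β² = 0.135094.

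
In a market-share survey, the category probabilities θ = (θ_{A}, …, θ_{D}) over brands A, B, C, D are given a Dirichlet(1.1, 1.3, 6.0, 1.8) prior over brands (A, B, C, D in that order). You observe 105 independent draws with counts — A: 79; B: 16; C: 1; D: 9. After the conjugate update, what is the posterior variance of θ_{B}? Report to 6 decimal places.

0.001098

The Dirichlet prior is conjugate to the Multinomial likelihood: each posterior αⱼ = prior αⱼ + observed count nⱼ.
Posterior concentration: (80.1, 17.3, 7.0, 10.8), total = 115.2.
Var[θ_j] = α_j(Σα−α_j)/((Σα)²(Σα+1)) = 17.3·97.9/(115.2²·116.2) = 0.001098.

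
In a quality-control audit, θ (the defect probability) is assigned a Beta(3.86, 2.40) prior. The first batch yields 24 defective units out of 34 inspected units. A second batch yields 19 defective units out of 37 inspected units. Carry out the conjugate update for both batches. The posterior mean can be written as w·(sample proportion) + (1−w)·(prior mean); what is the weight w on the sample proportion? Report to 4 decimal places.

The Beta prior is conjugate to a Binomial/Bernoulli likelihood; the update adds successes to α and failures to β.
Total number of inspected units: n = 34 + 37 = 71.
Posterior mean = (α₀+k)/(α₀+β₀+n) = [n/(α₀+β₀+n)]·(k/n) + [(α₀+β₀)/(α₀+β₀+n)]·α₀/(α₀+β₀), so only n and the prior enter the weight.
The weight on the data is w = n/(α₀+β₀+n) = 71/(3.86+2.40+71) = 71/77.26 = 0.9190.

0.9190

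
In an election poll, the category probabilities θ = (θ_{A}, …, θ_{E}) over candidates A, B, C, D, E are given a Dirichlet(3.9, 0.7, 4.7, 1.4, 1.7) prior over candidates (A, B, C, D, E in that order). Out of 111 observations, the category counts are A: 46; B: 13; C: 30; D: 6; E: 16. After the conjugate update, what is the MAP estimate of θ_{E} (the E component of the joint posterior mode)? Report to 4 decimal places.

The Dirichlet prior is conjugate to the Multinomial likelihood: each posterior αⱼ = prior αⱼ + observed count nⱼ.
Posterior concentration: (49.9, 13.7, 34.7, 7.4, 17.7), total = 123.4.
Joint mode component: (α_{E}−1)/(Σα−K) = 16.7/118.4 = 0.1410.

0.1410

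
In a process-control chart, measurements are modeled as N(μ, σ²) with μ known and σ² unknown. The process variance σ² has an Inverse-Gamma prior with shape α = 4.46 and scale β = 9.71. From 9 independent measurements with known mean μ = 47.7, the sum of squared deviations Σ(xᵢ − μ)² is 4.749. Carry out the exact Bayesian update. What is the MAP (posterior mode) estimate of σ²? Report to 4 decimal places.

With known mean μ and an Inverse-Gamma(α, β) prior on σ², the Normal likelihood is conjugate: posterior is Inv-Gamma(α + n/2, β + Σ(xᵢ−μ)²/2).
Posterior: Inv-Gamma(4.46 + 9/2, 9.71 + 4.749/2) = Inv-Gamma(8.96, 12.0845).
Mode = β/(α+1) = 12.0845/9.96 = 1.2133.

1.2133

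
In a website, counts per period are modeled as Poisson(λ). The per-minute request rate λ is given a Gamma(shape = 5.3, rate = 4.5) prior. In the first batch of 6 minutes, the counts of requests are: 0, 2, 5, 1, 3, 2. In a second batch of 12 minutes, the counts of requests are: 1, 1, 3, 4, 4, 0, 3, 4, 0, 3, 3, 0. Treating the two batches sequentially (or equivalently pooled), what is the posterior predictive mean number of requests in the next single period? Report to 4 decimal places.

With a Gamma(shape α, rate β) prior, the Poisson likelihood is conjugate: the posterior is Gamma(α + ΣXᵢ, β + n).
Batch 1: sum of counts S = 13 over n = 6 minutes.
After batch 1: Gamma(α+S, β+n) = Gamma(5.3+13, 4.5+6) = Gamma(18.3, 10.5).
Batch 2: sum of counts S = 26 over n = 12 minutes.
After batch 2: Gamma(α+S, β+n) = Gamma(18.3+26, 10.5+12) = Gamma(44.3, 22.5).
The predictive distribution for one future period is NegBinom with mean α/β = 1.9689.

1.9689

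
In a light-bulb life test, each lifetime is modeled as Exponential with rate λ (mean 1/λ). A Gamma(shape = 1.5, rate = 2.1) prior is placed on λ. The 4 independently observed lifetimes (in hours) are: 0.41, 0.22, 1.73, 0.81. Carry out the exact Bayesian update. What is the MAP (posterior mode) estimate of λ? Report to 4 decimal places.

0.8539

With a Gamma(shape α, rate β) prior on the exponential rate λ, the posterior after n observations with total T = Σxᵢ is Gamma(α+n, β+T).
Sum of observations T = 3.17 hours; n = 4.
Posterior: Gamma(1.5+4, 2.1+3.17) = Gamma(5.5, 5.27).
Mode = (α−1)/β = 0.8539.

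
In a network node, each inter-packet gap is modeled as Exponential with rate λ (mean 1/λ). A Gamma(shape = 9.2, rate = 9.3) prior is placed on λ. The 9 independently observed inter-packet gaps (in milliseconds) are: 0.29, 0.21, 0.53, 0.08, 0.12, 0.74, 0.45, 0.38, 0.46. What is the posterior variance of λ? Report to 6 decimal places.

With a Gamma(shape α, rate β) prior on the exponential rate λ, the posterior after n observations with total T = Σxᵢ is Gamma(α+n, β+T).
Sum of observations T = 3.26 milliseconds; n = 9.
Posterior: Gamma(9.2+9, 9.3+3.26) = Gamma(18.2, 12.56).
Var = α/β² = 0.115370.

0.115370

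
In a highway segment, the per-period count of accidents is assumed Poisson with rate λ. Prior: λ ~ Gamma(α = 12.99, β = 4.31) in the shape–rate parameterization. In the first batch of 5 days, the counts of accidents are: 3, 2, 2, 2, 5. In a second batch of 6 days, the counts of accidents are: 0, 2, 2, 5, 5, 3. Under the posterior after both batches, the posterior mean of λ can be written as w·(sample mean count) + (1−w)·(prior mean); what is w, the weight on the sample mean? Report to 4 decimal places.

With a Gamma(shape α, rate β) prior, the Poisson likelihood is conjugate: the posterior is Gamma(α + ΣXᵢ, β + n).
Total number of days: n = 5 + 6 = 11.
Posterior mean = (α₀+S)/(β₀+n) = [n/(β₀+n)]·(S/n) + [β₀/(β₀+n)]·(α₀/β₀), so only n and β₀ enter the weight.
Weight on data w = n/(β₀+n) = 11/(4.31+11) = 11/15.31 = 0.7185.

0.7185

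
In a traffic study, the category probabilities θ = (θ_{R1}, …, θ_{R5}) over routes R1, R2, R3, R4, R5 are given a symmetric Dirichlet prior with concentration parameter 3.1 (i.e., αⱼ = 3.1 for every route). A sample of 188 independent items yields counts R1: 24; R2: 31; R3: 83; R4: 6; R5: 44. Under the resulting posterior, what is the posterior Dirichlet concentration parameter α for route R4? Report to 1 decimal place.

The Dirichlet prior is conjugate to the Multinomial likelihood: each posterior αⱼ = prior αⱼ + observed count nⱼ.
Posterior concentration: (27.1, 34.1, 86.1, 9.1, 47.1), total = 203.5.
α_{R4} = 3.1 + 6 = 9.1.

9.1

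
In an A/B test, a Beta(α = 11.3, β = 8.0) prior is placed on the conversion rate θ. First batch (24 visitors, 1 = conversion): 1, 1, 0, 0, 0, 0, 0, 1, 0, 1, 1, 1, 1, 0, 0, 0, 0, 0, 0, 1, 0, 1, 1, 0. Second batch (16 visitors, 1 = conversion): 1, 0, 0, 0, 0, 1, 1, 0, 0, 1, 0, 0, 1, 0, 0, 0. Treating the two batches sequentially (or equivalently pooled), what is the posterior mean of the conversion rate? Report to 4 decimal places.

The Beta prior is conjugate to a Binomial/Bernoulli likelihood; the update adds successes to α and failures to β.
After batch 1: Beta(11.3+10, 8.0+14) = Beta(21.3, 22.0).
After batch 2: Beta(21.3+5, 22.0+11) = Beta(26.3, 33.0).
Posterior mean = α/(α+β) = 26.3/59.3 = 0.4435.

0.4435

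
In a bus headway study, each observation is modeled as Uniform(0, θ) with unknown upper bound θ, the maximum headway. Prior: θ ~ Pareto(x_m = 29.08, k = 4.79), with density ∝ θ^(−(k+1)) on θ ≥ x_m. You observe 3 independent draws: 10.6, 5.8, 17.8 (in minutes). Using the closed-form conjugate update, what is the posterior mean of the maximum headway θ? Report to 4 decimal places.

33.3628

A Pareto(scale x_m, shape k) prior on the upper bound θ of Uniform(0, θ) is conjugate: posterior is Pareto(max(x_m, max xᵢ), k + n).
Sample maximum = 17.8; prior scale x_m = 29.08 → posterior scale = max = 29.08.
Posterior shape = 4.79 + 3 = 7.79.
E[θ|data] = k·x_m/(k−1) = 7.79·29.08/6.79 = 33.3628.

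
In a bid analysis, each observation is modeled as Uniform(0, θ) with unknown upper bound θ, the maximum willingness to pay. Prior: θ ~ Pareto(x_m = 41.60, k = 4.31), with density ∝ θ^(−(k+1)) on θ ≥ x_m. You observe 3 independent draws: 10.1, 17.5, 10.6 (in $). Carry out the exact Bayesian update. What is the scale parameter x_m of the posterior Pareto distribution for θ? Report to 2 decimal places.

A Pareto(scale x_m, shape k) prior on the upper bound θ of Uniform(0, θ) is conjugate: posterior is Pareto(max(x_m, max xᵢ), k + n).
Sample maximum = 17.5; prior scale x_m = 41.60 → posterior scale = max = 41.60.
Posterior shape = 4.31 + 3 = 7.31.
Posterior scale x_m = 41.60.

41.60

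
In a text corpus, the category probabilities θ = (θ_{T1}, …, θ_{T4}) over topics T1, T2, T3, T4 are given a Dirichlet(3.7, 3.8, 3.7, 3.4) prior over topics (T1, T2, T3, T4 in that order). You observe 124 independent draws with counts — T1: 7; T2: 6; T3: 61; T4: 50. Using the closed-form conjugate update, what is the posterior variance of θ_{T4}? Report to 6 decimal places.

The Dirichlet prior is conjugate to the Multinomial likelihood: each posterior αⱼ = prior αⱼ + observed count nⱼ.
Posterior concentration: (10.7, 9.8, 64.7, 53.4), total = 138.6.
Var[θ_j] = α_j(Σα−α_j)/((Σα)²(Σα+1)) = 53.4·85.2/(138.6²·139.6) = 0.001697.

0.001697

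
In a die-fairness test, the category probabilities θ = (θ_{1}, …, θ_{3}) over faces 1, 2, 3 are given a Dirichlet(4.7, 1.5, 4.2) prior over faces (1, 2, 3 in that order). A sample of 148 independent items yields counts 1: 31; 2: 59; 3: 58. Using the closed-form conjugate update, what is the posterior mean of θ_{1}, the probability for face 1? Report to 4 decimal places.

The Dirichlet prior is conjugate to the Multinomial likelihood: each posterior αⱼ = prior αⱼ + observed count nⱼ.
Posterior concentration: (35.7, 60.5, 62.2), total = 158.4.
E[θ_{1}|data] = α_{1}/Σα = 35.7/158.4 = 0.2254.

0.2254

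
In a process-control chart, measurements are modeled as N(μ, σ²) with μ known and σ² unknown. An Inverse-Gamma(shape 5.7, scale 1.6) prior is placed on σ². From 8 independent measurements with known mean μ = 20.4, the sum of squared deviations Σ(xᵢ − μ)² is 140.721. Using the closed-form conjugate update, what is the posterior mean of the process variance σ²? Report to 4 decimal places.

8.2713

With known mean μ and an Inverse-Gamma(α, β) prior on σ², the Normal likelihood is conjugate: posterior is Inv-Gamma(α + n/2, β + Σ(xᵢ−μ)²/2).
Posterior: Inv-Gamma(5.7 + 8/2, 1.6 + 140.721/2) = Inv-Gamma(9.70, 71.9605).
E[σ²|data] = β/(α−1) = 71.9605/8.70 = 8.2713.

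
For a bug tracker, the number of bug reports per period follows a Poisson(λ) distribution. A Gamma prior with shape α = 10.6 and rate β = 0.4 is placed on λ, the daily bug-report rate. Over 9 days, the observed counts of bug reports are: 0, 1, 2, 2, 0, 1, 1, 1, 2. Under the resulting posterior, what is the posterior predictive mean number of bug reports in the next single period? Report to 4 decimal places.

2.1915

With a Gamma(shape α, rate β) prior, the Poisson likelihood is conjugate: the posterior is Gamma(α + ΣXᵢ, β + n).
Sum of counts S = 10 over n = 9 days.
Posterior: Gamma(α+S, β+n) = Gamma(10.6+10, 0.4+9) = Gamma(20.6, 9.4).
The predictive distribution for one future period is NegBinom with mean α/β = 2.1915.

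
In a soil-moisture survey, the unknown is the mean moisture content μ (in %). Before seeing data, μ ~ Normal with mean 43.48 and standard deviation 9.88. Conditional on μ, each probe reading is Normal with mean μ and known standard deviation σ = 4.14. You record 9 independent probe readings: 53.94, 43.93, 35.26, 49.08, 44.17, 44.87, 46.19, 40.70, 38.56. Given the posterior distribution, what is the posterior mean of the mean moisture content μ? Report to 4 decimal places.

44.0663

For Normal data with known variance σ², a Normal(μ₀, σ₀²) prior on μ is conjugate. Posterior precision = 1/σ₀² + n/σ²; posterior mean is the precision-weighted average of μ₀ and x̄.
Σxᵢ = 53.94 + 43.93 + 35.26 + 49.08 + 44.17 + 44.87 + 46.19 + 40.70 + 38.56 = 396.7, so n·x̄ = 396.7.
σ₀² = 9.88² = 97.6144, σ² = 4.14² = 17.1396; σ² + n·σ₀² = 17.1396 + 9·97.6144 = 895.6692.
Posterior mean = (μ₀/σ₀² + n·x̄/σ²)/(1/σ₀² + n/σ²) = (σ²·μ₀ + σ₀²·n·x̄)/(σ² + n·σ₀²) = (17.1396·43.48 + 97.6144·396.7)/895.6692 = 39468.862288/895.6692 = 44.0663.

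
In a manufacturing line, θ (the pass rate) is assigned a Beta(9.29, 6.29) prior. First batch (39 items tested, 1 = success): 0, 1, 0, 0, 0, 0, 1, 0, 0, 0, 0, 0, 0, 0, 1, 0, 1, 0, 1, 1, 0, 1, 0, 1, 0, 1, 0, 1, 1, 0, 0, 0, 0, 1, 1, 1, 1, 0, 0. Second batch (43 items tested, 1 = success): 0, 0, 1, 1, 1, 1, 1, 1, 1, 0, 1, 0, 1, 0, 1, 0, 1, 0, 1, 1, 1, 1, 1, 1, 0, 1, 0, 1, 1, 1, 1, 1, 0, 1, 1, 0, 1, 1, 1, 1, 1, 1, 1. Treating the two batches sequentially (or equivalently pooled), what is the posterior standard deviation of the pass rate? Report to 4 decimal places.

The Beta prior is conjugate to a Binomial/Bernoulli likelihood; the update adds successes to α and failures to β.
After batch 1: Beta(9.29+15, 6.29+24) = Beta(24.29, 30.29).
After batch 2: Beta(24.29+32, 30.29+11) = Beta(56.29, 41.29).
Var = αβ/((α+β)²(α+β+1)) = 56.29·41.29/(97.58²·98.58) = 0.00247609; SD = √0.00247609 = 0.0498.

0.0498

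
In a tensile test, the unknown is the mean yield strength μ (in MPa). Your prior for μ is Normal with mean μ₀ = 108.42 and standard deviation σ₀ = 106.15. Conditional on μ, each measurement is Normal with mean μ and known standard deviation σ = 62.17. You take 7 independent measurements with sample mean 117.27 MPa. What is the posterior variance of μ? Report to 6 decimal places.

For Normal data with known variance σ², a Normal(μ₀, σ₀²) prior on μ is conjugate. Posterior precision = 1/σ₀² + n/σ²; posterior mean is the precision-weighted average of μ₀ and x̄.
σ₀² = 106.15² = 11267.8225, σ² = 62.17² = 3865.1089; σ² + n·σ₀² = 3865.1089 + 7·11267.8225 = 82739.8664.
Posterior precision = 1/σ₀² + n/σ² = 1/11267.8225 + 7/3865.1089 = (σ² + n·σ₀²)/(σ₀²σ²) = 82739.8664/(11267.8225·3865.1089); posterior variance σₙ² = σ₀²σ²/(σ² + n·σ₀²) = 11267.8225·3865.1089/82739.8664 = 526.364894.

526.364894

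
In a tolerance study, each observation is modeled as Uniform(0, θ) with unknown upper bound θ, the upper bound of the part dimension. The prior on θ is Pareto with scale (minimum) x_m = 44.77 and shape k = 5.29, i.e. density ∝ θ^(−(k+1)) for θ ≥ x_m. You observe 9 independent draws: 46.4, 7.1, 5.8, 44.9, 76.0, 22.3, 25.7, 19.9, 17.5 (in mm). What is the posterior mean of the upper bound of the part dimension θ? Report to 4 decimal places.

81.7186

A Pareto(scale x_m, shape k) prior on the upper bound θ of Uniform(0, θ) is conjugate: posterior is Pareto(max(x_m, max xᵢ), k + n).
Sample maximum = 76.0; prior scale x_m = 44.77 → posterior scale = max = 76.00.
Posterior shape = 5.29 + 9 = 14.29.
E[θ|data] = k·x_m/(k−1) = 14.29·76.00/13.29 = 81.7186.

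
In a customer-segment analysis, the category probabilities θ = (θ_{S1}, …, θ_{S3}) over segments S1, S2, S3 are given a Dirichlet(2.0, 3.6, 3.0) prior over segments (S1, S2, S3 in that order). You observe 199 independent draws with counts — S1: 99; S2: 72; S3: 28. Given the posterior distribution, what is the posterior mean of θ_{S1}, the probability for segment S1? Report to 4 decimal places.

The Dirichlet prior is conjugate to the Multinomial likelihood: each posterior αⱼ = prior αⱼ + observed count nⱼ.
Posterior concentration: (101.0, 75.6, 31.0), total = 207.6.
E[θ_{S1}|data] = α_{S1}/Σα = 101.0/207.6 = 0.4865.

0.4865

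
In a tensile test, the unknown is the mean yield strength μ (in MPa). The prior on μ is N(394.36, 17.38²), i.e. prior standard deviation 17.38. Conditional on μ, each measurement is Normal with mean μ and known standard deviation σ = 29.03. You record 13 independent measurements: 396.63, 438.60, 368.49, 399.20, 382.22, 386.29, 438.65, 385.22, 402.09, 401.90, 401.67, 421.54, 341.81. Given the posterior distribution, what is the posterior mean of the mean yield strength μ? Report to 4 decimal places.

For Normal data with known variance σ², a Normal(μ₀, σ₀²) prior on μ is conjugate. Posterior precision = 1/σ₀² + n/σ²; posterior mean is the precision-weighted average of μ₀ and x̄.
Σxᵢ = 396.63 + 438.60 + 368.49 + 399.20 + 382.22 + 386.29 + 438.65 + 385.22 + 402.09 + 401.90 + 401.67 + 421.54 + 341.81 = 5164.31, so n·x̄ = 5164.31.
σ₀² = 17.38² = 302.0644, σ² = 29.03² = 842.7409; σ² + n·σ₀² = 842.7409 + 13·302.0644 = 4769.5781.
Posterior mean = (μ₀/σ₀² + n·x̄/σ²)/(1/σ₀² + n/σ²) = (σ²·μ₀ + σ₀²·n·x̄)/(σ² + n·σ₀²) = (842.7409·394.36 + 302.0644·5164.31)/4769.5781 = 1892297.502888/4769.5781 = 396.7432.

396.7432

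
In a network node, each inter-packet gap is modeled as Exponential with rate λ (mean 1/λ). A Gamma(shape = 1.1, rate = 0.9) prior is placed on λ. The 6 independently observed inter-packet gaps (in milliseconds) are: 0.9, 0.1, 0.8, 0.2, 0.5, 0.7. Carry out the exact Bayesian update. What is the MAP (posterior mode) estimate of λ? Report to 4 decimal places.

1.4878

With a Gamma(shape α, rate β) prior on the exponential rate λ, the posterior after n observations with total T = Σxᵢ is Gamma(α+n, β+T).
Sum of observations T = 3.2 milliseconds; n = 6.
Posterior: Gamma(1.1+6, 0.9+3.2) = Gamma(7.1, 4.1).
Mode = (α−1)/β = 1.4878.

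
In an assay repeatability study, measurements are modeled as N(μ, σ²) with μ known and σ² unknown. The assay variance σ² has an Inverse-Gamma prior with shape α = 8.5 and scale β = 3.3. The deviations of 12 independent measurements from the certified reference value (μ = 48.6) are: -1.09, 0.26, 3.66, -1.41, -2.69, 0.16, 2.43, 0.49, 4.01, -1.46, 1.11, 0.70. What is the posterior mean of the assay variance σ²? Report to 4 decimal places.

With known mean μ and an Inverse-Gamma(α, β) prior on σ², the Normal likelihood is conjugate: posterior is Inv-Gamma(α + n/2, β + Σ(xᵢ−μ)²/2).
Σ(xᵢ−μ)² = (-1.09)² + (0.26)² + (3.66)² + (-1.41)² + (-2.69)² + (0.16)² + (2.43)² + (0.49)² + (4.01)² + (-1.46)² + (1.11)² + (0.70)² = 49.9799.
Posterior: Inv-Gamma(8.5 + 12/2, 3.3 + 49.9799/2) = Inv-Gamma(14.50, 28.28995).
E[σ²|data] = β/(α−1) = 28.28995/13.50 = 2.0956.

2.0956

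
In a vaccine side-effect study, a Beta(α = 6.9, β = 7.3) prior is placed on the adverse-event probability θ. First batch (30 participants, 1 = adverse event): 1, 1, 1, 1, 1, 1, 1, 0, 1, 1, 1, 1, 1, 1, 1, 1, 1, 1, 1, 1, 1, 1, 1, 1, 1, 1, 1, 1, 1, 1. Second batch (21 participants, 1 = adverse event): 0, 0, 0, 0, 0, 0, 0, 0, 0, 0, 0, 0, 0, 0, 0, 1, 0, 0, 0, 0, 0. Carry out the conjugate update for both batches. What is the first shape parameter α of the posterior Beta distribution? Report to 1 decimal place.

The Beta prior is conjugate to a Binomial/Bernoulli likelihood; the update adds successes to α and failures to β.
After batch 1: Beta(6.9+29, 7.3+1) = Beta(35.9, 8.3).
After batch 2: Beta(35.9+1, 8.3+20) = Beta(36.9, 28.3).
Posterior α = 36.9.

36.9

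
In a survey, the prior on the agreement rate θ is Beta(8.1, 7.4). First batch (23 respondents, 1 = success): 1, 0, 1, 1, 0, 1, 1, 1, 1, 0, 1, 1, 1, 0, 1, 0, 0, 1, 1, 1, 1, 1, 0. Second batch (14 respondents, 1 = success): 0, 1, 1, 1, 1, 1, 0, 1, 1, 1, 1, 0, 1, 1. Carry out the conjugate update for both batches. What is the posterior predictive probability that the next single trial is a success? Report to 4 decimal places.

The Beta prior is conjugate to a Binomial/Bernoulli likelihood; the update adds successes to α and failures to β.
After batch 1: Beta(8.1+16, 7.4+7) = Beta(24.1, 14.4).
After batch 2: Beta(24.1+11, 14.4+3) = Beta(35.1, 17.4).
For a single future Bernoulli trial, P(success | data) = α/(α+β) = 0.6686.

0.6686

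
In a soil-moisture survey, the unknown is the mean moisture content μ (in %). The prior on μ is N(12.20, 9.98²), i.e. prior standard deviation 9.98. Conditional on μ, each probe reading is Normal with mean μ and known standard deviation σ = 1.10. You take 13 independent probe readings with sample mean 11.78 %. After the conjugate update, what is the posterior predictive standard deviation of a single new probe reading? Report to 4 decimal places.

For Normal data with known variance σ², a Normal(μ₀, σ₀²) prior on μ is conjugate. Posterior precision = 1/σ₀² + n/σ²; posterior mean is the precision-weighted average of μ₀ and x̄.
σ₀² = 9.98² = 99.6004, σ² = 1.10² = 1.21; σ² + n·σ₀² = 1.21 + 13·99.6004 = 1296.0152.
Posterior precision = 1/σ₀² + n/σ² = 1/99.6004 + 13/1.21 = (σ² + n·σ₀²)/(σ₀²σ²) = 1296.0152/(99.6004·1.21); posterior variance σₙ² = σ₀²σ²/(σ² + n·σ₀²) = 99.6004·1.21/1296.0152 = 0.092990.
Predictive variance for one new observation = σₙ² + σ² = 99.6004·1.21/1296.0152 + 1.21 = σ²·(σ₀² + 1296.0152)/1296.0152 = 1.21·1395.6156/1296.0152 = 1.302990; SD = √(1.21·1395.6156/1296.0152) = 1.1415.

1.1415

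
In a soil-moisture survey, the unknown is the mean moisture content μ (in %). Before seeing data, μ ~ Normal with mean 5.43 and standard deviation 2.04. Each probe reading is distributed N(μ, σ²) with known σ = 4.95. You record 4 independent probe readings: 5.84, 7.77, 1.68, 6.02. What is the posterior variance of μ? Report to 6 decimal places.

For Normal data with known variance σ², a Normal(μ₀, σ₀²) prior on μ is conjugate. Posterior precision = 1/σ₀² + n/σ²; posterior mean is the precision-weighted average of μ₀ and x̄.
σ₀² = 2.04² = 4.1616, σ² = 4.95² = 24.5025; σ² + n·σ₀² = 24.5025 + 4·4.1616 = 41.1489.
Posterior precision = 1/σ₀² + n/σ² = 1/4.1616 + 4/24.5025 = (σ² + n·σ₀²)/(σ₀²σ²) = 41.1489/(4.1616·24.5025); posterior variance σₙ² = σ₀²σ²/(σ² + n·σ₀²) = 4.1616·24.5025/41.1489 = 2.478064.

2.478064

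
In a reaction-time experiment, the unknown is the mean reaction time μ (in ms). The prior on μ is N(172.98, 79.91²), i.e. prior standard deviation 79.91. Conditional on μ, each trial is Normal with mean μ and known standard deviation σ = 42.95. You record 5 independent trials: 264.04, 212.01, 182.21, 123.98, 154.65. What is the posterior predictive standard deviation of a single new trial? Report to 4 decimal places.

For Normal data with known variance σ², a Normal(μ₀, σ₀²) prior on μ is conjugate. Posterior precision = 1/σ₀² + n/σ²; posterior mean is the precision-weighted average of μ₀ and x̄.
σ₀² = 79.91² = 6385.6081, σ² = 42.95² = 1844.7025; σ² + n·σ₀² = 1844.7025 + 5·6385.6081 = 33772.743.
Posterior precision = 1/σ₀² + n/σ² = 1/6385.6081 + 5/1844.7025 = (σ² + n·σ₀²)/(σ₀²σ²) = 33772.743/(6385.6081·1844.7025); posterior variance σₙ² = σ₀²σ²/(σ² + n·σ₀²) = 6385.6081·1844.7025/33772.743 = 348.788585.
Predictive variance for one new observation = σₙ² + σ² = 6385.6081·1844.7025/33772.743 + 1844.7025 = σ²·(σ₀² + 33772.743)/33772.743 = 1844.7025·40158.3511/33772.743 = 2193.491085; SD = √(1844.7025·40158.3511/33772.743) = 46.8347.

46.8347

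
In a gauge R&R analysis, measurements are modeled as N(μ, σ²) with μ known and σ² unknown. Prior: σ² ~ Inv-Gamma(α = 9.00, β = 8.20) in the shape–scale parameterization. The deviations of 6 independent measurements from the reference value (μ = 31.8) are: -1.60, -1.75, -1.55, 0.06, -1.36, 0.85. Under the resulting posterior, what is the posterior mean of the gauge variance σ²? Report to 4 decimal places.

With known mean μ and an Inverse-Gamma(α, β) prior on σ², the Normal likelihood is conjugate: posterior is Inv-Gamma(α + n/2, β + Σ(xᵢ−μ)²/2).
Σ(xᵢ−μ)² = (-1.60)² + (-1.75)² + (-1.55)² + (0.06)² + (-1.36)² + (0.85)² = 10.6007.
Posterior: Inv-Gamma(9.00 + 6/2, 8.20 + 10.6007/2) = Inv-Gamma(12.00, 13.50035).
E[σ²|data] = β/(α−1) = 13.50035/11.00 = 1.2273.

1.2273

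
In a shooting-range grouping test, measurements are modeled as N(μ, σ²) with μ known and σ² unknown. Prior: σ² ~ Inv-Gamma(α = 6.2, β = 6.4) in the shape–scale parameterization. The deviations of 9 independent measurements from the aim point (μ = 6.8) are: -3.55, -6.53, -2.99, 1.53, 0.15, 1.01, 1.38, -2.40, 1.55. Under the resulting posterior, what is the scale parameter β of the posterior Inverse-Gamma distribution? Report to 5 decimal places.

45.21695

With known mean μ and an Inverse-Gamma(α, β) prior on σ², the Normal likelihood is conjugate: posterior is Inv-Gamma(α + n/2, β + Σ(xᵢ−μ)²/2).
Σ(xᵢ−μ)² = (-3.55)² + (-6.53)² + (-2.99)² + (1.53)² + (0.15)² + (1.01)² + (1.38)² + (-2.40)² + (1.55)² = 77.6339.
Posterior: Inv-Gamma(6.2 + 9/2, 6.4 + 77.6339/2) = Inv-Gamma(10.70, 45.21695).
Posterior β = 45.21695.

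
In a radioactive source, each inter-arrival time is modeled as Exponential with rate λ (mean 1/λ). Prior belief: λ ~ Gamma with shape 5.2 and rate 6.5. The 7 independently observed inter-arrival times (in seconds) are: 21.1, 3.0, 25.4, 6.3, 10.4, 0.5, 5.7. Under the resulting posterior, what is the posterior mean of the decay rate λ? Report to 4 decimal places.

With a Gamma(shape α, rate β) prior on the exponential rate λ, the posterior after n observations with total T = Σxᵢ is Gamma(α+n, β+T).
Sum of observations T = 72.4 seconds; n = 7.
Posterior: Gamma(5.2+7, 6.5+72.4) = Gamma(12.2, 78.9).
Posterior mean of λ = α/β = 12.2/78.9 = 0.1546.

0.1546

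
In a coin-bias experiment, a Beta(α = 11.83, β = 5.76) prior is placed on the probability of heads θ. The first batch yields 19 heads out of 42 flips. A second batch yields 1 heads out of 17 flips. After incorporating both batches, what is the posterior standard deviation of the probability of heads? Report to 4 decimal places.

The Beta prior is conjugate to a Binomial/Bernoulli likelihood; the update adds successes to α and failures to β.
After batch 1: Beta(11.83+19, 5.76+23) = Beta(30.83, 28.76).
After batch 2: Beta(30.83+1, 28.76+16) = Beta(31.83, 44.76).
Var = αβ/((α+β)²(α+β+1)) = 31.83·44.76/(76.59²·77.59) = 0.00313023; SD = √0.00313023 = 0.0559.

0.0559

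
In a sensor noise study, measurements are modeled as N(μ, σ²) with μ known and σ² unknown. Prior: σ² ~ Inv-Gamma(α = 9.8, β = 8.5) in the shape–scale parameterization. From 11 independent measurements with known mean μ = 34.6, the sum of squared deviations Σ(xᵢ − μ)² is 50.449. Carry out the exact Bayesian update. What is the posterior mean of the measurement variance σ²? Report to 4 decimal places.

2.3584

With known mean μ and an Inverse-Gamma(α, β) prior on σ², the Normal likelihood is conjugate: posterior is Inv-Gamma(α + n/2, β + Σ(xᵢ−μ)²/2).
Posterior: Inv-Gamma(9.8 + 11/2, 8.5 + 50.449/2) = Inv-Gamma(15.30, 33.7245).
E[σ²|data] = β/(α−1) = 33.7245/14.30 = 2.3584.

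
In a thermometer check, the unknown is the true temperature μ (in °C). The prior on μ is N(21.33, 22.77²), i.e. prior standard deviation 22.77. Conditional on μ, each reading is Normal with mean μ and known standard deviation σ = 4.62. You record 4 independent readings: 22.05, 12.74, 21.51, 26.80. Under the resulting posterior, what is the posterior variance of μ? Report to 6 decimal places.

For Normal data with known variance σ², a Normal(μ₀, σ₀²) prior on μ is conjugate. Posterior precision = 1/σ₀² + n/σ²; posterior mean is the precision-weighted average of μ₀ and x̄.
σ₀² = 22.77² = 518.4729, σ² = 4.62² = 21.3444; σ² + n·σ₀² = 21.3444 + 4·518.4729 = 2095.236.
Posterior precision = 1/σ₀² + n/σ² = 1/518.4729 + 4/21.3444 = (σ² + n·σ₀²)/(σ₀²σ²) = 2095.236/(518.4729·21.3444); posterior variance σₙ² = σ₀²σ²/(σ² + n·σ₀²) = 518.4729·21.3444/2095.236 = 5.281741.

5.281741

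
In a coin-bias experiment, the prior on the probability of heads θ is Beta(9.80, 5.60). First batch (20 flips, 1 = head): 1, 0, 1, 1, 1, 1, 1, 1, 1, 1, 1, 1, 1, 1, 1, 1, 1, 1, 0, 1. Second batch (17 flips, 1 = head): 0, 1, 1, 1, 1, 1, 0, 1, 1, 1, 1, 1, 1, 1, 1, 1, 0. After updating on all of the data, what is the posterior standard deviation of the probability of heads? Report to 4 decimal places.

0.0550

The Beta prior is conjugate to a Binomial/Bernoulli likelihood; the update adds successes to α and failures to β.
After batch 1: Beta(9.80+18, 5.60+2) = Beta(27.80, 7.60).
After batch 2: Beta(27.80+14, 7.60+3) = Beta(41.80, 10.60).
Var = αβ/((α+β)²(α+β+1)) = 41.80·10.60/(52.40²·53.40) = 0.00302189; SD = √0.00302189 = 0.0550.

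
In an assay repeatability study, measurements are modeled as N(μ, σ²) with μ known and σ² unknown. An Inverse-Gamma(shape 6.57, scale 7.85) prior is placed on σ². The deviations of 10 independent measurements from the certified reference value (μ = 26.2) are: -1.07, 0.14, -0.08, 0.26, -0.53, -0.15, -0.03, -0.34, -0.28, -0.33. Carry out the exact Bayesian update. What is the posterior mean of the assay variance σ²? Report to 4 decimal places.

With known mean μ and an Inverse-Gamma(α, β) prior on σ², the Normal likelihood is conjugate: posterior is Inv-Gamma(α + n/2, β + Σ(xᵢ−μ)²/2).
Σ(xᵢ−μ)² = (-1.07)² + (0.14)² + (-0.08)² + (0.26)² + (-0.53)² + (-0.15)² + (-0.03)² + (-0.34)² + (-0.28)² + (-0.33)² = 1.8457.
Posterior: Inv-Gamma(6.57 + 10/2, 7.85 + 1.8457/2) = Inv-Gamma(11.57, 8.77285).
E[σ²|data] = β/(α−1) = 8.77285/10.57 = 0.8300.

0.8300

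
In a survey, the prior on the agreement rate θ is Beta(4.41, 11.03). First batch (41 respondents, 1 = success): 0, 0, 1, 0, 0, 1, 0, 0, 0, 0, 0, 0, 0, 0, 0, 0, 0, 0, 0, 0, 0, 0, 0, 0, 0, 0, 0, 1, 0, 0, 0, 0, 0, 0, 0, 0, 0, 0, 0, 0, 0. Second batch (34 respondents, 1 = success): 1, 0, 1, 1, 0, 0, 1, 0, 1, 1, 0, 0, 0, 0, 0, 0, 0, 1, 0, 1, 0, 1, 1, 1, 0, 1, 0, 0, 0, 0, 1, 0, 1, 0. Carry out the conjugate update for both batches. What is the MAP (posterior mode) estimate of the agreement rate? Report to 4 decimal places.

0.2308

The Beta prior is conjugate to a Binomial/Bernoulli likelihood; the update adds successes to α and failures to β.
After batch 1: Beta(4.41+3, 11.03+38) = Beta(7.41, 49.03).
After batch 2: Beta(7.41+14, 49.03+20) = Beta(21.41, 69.03).
Mode of Beta(a,b) for a,b>1 is (a−1)/(a+b−2) = 20.41/88.44 = 0.2308.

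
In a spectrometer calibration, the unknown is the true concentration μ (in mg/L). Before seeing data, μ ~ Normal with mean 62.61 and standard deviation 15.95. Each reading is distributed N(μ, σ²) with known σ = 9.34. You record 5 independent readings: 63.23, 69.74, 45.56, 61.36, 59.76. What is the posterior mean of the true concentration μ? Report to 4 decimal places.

For Normal data with known variance σ², a Normal(μ₀, σ₀²) prior on μ is conjugate. Posterior precision = 1/σ₀² + n/σ²; posterior mean is the precision-weighted average of μ₀ and x̄.
Σxᵢ = 63.23 + 69.74 + 45.56 + 61.36 + 59.76 = 299.65, so n·x̄ = 299.65.
σ₀² = 15.95² = 254.4025, σ² = 9.34² = 87.2356; σ² + n·σ₀² = 87.2356 + 5·254.4025 = 1359.2481.
Posterior mean = (μ₀/σ₀² + n·x̄/σ²)/(1/σ₀² + n/σ²) = (σ²·μ₀ + σ₀²·n·x̄)/(σ² + n·σ₀²) = (87.2356·62.61 + 254.4025·299.65)/1359.2481 = 81693.530041/1359.2481 = 60.1020.

60.1020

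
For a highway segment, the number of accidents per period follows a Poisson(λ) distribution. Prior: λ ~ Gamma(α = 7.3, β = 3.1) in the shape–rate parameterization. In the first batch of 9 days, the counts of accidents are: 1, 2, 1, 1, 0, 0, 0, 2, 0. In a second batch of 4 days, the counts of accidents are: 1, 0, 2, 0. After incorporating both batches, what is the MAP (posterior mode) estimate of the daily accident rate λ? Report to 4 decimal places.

With a Gamma(shape α, rate β) prior, the Poisson likelihood is conjugate: the posterior is Gamma(α + ΣXᵢ, β + n).
Batch 1: sum of counts S = 7 over n = 9 days.
After batch 1: Gamma(α+S, β+n) = Gamma(7.3+7, 3.1+9) = Gamma(14.3, 12.1).
Batch 2: sum of counts S = 3 over n = 4 days.
After batch 2: Gamma(α+S, β+n) = Gamma(14.3+3, 12.1+4) = Gamma(17.3, 16.1).
Mode of Gamma(α,β) for α≥1 is (α−1)/β = 16.3/16.1 = 1.0124.

1.0124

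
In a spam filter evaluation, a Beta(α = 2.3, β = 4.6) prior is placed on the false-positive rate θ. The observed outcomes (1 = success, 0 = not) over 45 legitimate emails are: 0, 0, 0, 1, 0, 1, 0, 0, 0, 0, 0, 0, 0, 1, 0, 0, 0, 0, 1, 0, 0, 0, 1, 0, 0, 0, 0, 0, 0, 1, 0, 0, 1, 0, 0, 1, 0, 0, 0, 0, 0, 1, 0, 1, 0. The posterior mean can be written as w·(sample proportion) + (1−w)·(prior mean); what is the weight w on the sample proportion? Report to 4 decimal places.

0.8671

The Beta prior is conjugate to a Binomial/Bernoulli likelihood; the update adds successes to α and failures to β.
Posterior mean = (α₀+k)/(α₀+β₀+n) = [n/(α₀+β₀+n)]·(k/n) + [(α₀+β₀)/(α₀+β₀+n)]·α₀/(α₀+β₀), so only n and the prior enter the weight.
The weight on the data is w = n/(α₀+β₀+n) = 45/(2.3+4.6+45) = 45/51.9 = 0.8671.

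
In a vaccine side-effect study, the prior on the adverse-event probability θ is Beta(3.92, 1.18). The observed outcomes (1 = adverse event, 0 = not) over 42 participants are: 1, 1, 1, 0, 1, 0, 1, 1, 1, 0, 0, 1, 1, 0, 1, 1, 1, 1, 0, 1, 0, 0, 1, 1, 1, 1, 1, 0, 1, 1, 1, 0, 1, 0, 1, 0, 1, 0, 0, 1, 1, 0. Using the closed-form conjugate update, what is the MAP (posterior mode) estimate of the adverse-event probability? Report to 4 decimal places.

The Beta prior is conjugate to a Binomial/Bernoulli likelihood; the update adds successes to α and failures to β.
Posterior: Beta(α+k, β+n−k) = Beta(3.92+27, 1.18+15) = Beta(30.92, 16.18).
Mode of Beta(a,b) for a,b>1 is (a−1)/(a+b−2) = 29.92/45.10 = 0.6634.

0.6634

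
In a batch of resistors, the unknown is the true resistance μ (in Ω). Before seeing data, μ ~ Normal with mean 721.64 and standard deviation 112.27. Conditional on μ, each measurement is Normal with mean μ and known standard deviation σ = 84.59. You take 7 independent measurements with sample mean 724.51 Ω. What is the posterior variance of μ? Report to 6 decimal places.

For Normal data with known variance σ², a Normal(μ₀, σ₀²) prior on μ is conjugate. Posterior precision = 1/σ₀² + n/σ²; posterior mean is the precision-weighted average of μ₀ and x̄.
σ₀² = 112.27² = 12604.5529, σ² = 84.59² = 7155.4681; σ² + n·σ₀² = 7155.4681 + 7·12604.5529 = 95387.3384.
Posterior precision = 1/σ₀² + n/σ² = 1/12604.5529 + 7/7155.4681 = (σ² + n·σ₀²)/(σ₀²σ²) = 95387.3384/(12604.5529·7155.4681); posterior variance σₙ² = σ₀²σ²/(σ² + n·σ₀²) = 12604.5529·7155.4681/95387.3384 = 945.528806.

945.528806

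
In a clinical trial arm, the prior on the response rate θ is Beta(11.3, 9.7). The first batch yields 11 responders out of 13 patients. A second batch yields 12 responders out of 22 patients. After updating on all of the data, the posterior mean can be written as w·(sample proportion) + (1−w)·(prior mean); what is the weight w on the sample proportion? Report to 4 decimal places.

0.6250

The Beta prior is conjugate to a Binomial/Bernoulli likelihood; the update adds successes to α and failures to β.
Total number of patients: n = 13 + 22 = 35.
Posterior mean = (α₀+k)/(α₀+β₀+n) = [n/(α₀+β₀+n)]·(k/n) + [(α₀+β₀)/(α₀+β₀+n)]·α₀/(α₀+β₀), so only n and the prior enter the weight.
The weight on the data is w = n/(α₀+β₀+n) = 35/(11.3+9.7+35) = 35/56.0 = 0.6250.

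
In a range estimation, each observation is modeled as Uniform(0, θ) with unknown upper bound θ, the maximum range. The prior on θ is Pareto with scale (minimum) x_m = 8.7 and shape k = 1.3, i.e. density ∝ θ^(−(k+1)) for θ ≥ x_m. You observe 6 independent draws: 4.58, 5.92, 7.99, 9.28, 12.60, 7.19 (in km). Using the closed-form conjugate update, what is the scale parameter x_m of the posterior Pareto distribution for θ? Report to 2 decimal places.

12.60

A Pareto(scale x_m, shape k) prior on the upper bound θ of Uniform(0, θ) is conjugate: posterior is Pareto(max(x_m, max xᵢ), k + n).
Sample maximum = 12.60; prior scale x_m = 8.7 → posterior scale = max = 12.60.
Posterior shape = 1.3 + 6 = 7.3.
Posterior scale x_m = 12.60.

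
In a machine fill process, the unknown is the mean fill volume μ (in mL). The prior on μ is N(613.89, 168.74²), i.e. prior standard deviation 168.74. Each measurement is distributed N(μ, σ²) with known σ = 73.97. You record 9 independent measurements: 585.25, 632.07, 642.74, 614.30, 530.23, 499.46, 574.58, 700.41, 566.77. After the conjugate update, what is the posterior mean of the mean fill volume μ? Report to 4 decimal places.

For Normal data with known variance σ², a Normal(μ₀, σ₀²) prior on μ is conjugate. Posterior precision = 1/σ₀² + n/σ²; posterior mean is the precision-weighted average of μ₀ and x̄.
Σxᵢ = 585.25 + 632.07 + 642.74 + 614.30 + 530.23 + 499.46 + 574.58 + 700.41 + 566.77 = 5345.81, so n·x̄ = 5345.81.
σ₀² = 168.74² = 28473.1876, σ² = 73.97² = 5471.5609; σ² + n·σ₀² = 5471.5609 + 9·28473.1876 = 261730.2493.
Posterior mean = (μ₀/σ₀² + n·x̄/σ²)/(1/σ₀² + n/σ²) = (σ²·μ₀ + σ₀²·n·x̄)/(σ² + n·σ₀²) = (5471.5609·613.89 + 28473.1876·5345.81)/261730.2493 = 155571187.524857/261730.2493 = 594.3951.

594.3951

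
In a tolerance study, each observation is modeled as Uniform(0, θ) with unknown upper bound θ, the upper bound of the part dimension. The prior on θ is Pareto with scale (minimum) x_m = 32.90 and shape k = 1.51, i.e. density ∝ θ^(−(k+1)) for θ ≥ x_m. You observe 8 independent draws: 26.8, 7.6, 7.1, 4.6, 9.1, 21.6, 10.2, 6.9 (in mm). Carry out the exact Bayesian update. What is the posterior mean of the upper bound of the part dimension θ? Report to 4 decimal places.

A Pareto(scale x_m, shape k) prior on the upper bound θ of Uniform(0, θ) is conjugate: posterior is Pareto(max(x_m, max xᵢ), k + n).
Sample maximum = 26.8; prior scale x_m = 32.90 → posterior scale = max = 32.90.
Posterior shape = 1.51 + 8 = 9.51.
E[θ|data] = k·x_m/(k−1) = 9.51·32.90/8.51 = 36.7660.

36.7660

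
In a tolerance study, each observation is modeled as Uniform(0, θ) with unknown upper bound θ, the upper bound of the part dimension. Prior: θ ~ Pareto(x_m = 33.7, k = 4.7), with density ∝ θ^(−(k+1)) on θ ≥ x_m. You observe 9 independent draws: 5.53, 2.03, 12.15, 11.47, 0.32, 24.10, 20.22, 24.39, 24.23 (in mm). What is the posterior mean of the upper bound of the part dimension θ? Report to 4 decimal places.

A Pareto(scale x_m, shape k) prior on the upper bound θ of Uniform(0, θ) is conjugate: posterior is Pareto(max(x_m, max xᵢ), k + n).
Sample maximum = 24.39; prior scale x_m = 33.7 → posterior scale = max = 33.70.
Posterior shape = 4.7 + 9 = 13.7.
E[θ|data] = k·x_m/(k−1) = 13.7·33.70/12.7 = 36.3535.

36.3535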